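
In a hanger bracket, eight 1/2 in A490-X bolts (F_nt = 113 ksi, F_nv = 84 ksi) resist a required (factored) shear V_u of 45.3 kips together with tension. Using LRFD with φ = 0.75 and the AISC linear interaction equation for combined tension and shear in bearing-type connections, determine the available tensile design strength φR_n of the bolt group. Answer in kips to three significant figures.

A_b = π·0.5²/4 = 0.1963 in²; f_rv = 45.3 / (8 × 0.1963) = 28.84 ksi.
F'_nt = 1.3 F_nt − (F_nt / φF_nv) f_rv = 1.3·113 − (113/(0.75·84))·28.84 = 95.17 ksi, capped at F_nt → F'_nt = 95.17 ksi.
R_n = F'_nt · A_b · n = 95.17 × 0.1963 × 8 = 149.5 kips.
Design strength φR_n = 0.75 × 149.5 = 112 kips.

112 kips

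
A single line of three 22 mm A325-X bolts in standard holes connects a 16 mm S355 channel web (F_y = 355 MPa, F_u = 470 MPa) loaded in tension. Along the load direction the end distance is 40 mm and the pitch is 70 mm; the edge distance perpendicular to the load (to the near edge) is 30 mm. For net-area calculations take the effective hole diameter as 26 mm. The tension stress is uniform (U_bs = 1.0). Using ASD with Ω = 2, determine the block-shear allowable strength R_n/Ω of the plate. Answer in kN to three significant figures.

Shear plane L_v = 40 + 2·70 = 180 mm; A_gv = 180 × 16 = 2880 mm².
A_nv = (180 − 2.5·26) × 16 = 1840 mm².
A_nt = (30 − 0.5·26) × 16 = 272 mm².
0.6 F_u A_nv = 518.9 kN; 0.6 F_y A_gv = 613.4 kN → shear rupture governs the shear term.
R_n = 518.9 + 1.0 × 470 × 272 / 1000 = 646.7 kN.
Allowable strength R_n/Ω = 646.7 / 2 = 323 kN.

323 kN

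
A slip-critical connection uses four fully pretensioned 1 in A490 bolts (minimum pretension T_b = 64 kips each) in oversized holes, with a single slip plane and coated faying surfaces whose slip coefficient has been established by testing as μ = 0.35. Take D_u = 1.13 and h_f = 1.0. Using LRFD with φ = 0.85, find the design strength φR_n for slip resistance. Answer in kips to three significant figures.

R_n = μ · D_u · h_f · T_b · n_s · n_b = 0.35 × 1.13 × 1.0 × 64 × 1 × 4 = 101.2 kips.
Design strength φR_n = 0.85 × 101.2 = 86.1 kips.

86.1 kips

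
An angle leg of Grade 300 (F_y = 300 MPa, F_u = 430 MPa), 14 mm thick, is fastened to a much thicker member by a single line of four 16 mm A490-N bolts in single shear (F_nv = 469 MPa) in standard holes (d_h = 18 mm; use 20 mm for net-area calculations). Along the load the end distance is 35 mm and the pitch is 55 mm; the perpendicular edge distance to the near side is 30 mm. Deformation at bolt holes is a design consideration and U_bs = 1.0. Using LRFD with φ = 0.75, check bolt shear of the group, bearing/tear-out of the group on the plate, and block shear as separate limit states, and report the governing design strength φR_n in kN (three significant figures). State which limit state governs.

Bolt shear: A_b = π·16²/4 = 201.1 mm²; R_n = 469 × 201.1 × 4 × 1 / 1000 = 377.2 kN → 0.75 × 377.2 = 283 kN.
Bearing: edge l_c = 26, r_n = 187.8 kN; interior l_c = 37, r_n = 231.2 kN; R_n = 187.8 + 3·231.2 = 881.3 kN → 661 kN.
Block shear: A_gv = 2800, A_nv = 1820, A_nt = 280 mm²; R_n = min(0.6F_uA_nv, 0.6F_yA_gv) + U_bs·F_u·A_nt = 590 kN → 442 kN.
Bolt shear governs: 283 kN.

283 kN (bolt shear governs)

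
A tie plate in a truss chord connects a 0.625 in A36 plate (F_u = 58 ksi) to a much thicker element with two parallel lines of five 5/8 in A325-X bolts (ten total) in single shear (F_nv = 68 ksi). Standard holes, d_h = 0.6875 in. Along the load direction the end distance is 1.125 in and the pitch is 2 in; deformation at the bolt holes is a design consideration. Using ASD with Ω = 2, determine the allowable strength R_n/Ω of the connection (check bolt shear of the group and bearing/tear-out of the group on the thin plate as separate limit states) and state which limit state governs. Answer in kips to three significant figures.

Bolt shear: A_b = π·0.625²/4 = 0.3068 in²; R_n = 68 × 0.3068 × 10 × 1 = 208.6 kips → 208.6 / 2 = 104 kips.
Bearing (1.2 l_c t F_u ≤ 2.4 d t F_u): upper limit = 2.4·0.625·0.625·58 = 54.38 kips.
  Edge l_c = 1.125 − 0.6875/2 = 0.7812 → r_n = 33.98 kips; interior l_c = 2 − 0.6875 = 1.312 → r_n = 54.38 kips.
  R_n,bearing = 2·33.98 + 8·54.38 = 503 kips → 503 / 2 = 251 kips.
Bolt shear governs: 104 kips.

104 kips (bolt shear governs)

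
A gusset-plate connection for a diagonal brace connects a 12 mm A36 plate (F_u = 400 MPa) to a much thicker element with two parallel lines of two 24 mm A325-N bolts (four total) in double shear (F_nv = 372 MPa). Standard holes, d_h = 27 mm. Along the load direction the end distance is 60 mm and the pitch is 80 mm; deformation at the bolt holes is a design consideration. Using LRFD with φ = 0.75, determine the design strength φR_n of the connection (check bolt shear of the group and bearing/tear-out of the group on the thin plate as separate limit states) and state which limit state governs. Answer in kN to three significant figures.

816 kN (bearing governs)

Bolt shear: A_b = π·24²/4 = 452.4 mm²; R_n = 372 × 452.4 × 4 × 2 / 1000 = 1346 kN → 0.75 × 1346 = 1010 kN.
Bearing (1.2 l_c t F_u ≤ 2.4 d t F_u): upper limit = 2.4·24·12·400 / 1000 = 276.5 kN.
  Edge l_c = 60 − 27/2 = 46.5 → r_n = 267.8 kN; interior l_c = 80 − 27 = 53 → r_n = 276.5 kN.
  R_n,bearing = 2·267.8 + 2·276.5 = 1089 kN → 0.75 × 1089 = 816 kN.
Bearing governs: 816 kN.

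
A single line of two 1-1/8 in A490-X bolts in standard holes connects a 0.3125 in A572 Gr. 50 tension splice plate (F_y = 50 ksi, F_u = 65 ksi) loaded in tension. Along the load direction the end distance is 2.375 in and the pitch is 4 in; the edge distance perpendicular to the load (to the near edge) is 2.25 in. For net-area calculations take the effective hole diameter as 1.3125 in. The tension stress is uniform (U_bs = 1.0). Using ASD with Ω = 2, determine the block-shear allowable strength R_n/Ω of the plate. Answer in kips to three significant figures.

Shear plane L_v = 2.375 + 1·4 = 6.375 in; A_gv = 6.375 × 0.3125 = 1.992 in².
A_nv = (6.375 − 1.5·1.3125) × 0.3125 = 1.377 in².
A_nt = (2.25 − 0.5·1.3125) × 0.3125 = 0.498 in².
0.6 F_u A_nv = 53.7 kips; 0.6 F_y A_gv = 59.77 kips → shear rupture governs the shear term.
R_n = 53.7 + 1.0 × 65 × 0.498 = 86.07 kips.
Allowable strength R_n/Ω = 86.07 / 2 = 43 kips.

43 kips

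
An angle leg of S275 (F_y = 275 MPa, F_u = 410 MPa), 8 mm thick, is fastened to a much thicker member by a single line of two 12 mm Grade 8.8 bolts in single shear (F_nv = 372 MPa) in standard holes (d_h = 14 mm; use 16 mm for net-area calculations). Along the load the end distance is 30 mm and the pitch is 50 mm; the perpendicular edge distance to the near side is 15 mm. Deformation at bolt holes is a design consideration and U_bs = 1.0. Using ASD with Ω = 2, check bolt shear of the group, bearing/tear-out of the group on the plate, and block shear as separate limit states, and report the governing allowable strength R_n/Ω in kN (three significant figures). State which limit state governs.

42.1 kN (bolt shear governs)

Bolt shear: A_b = π·12²/4 = 113.1 mm²; R_n = 372 × 113.1 × 2 × 1 / 1000 = 84.14 kN → 84.14 / 2 = 42.1 kN.
Bearing: edge l_c = 23, r_n = 90.53 kN; interior l_c = 36, r_n = 94.46 kN; R_n = 90.53 + 1·94.46 = 185 kN → 92.5 kN.
Block shear: A_gv = 640, A_nv = 448, A_nt = 56 mm²; R_n = min(0.6F_uA_nv, 0.6F_yA_gv) + U_bs·F_u·A_nt = 128.6 kN → 64.3 kN.
Bolt shear governs: 42.1 kN.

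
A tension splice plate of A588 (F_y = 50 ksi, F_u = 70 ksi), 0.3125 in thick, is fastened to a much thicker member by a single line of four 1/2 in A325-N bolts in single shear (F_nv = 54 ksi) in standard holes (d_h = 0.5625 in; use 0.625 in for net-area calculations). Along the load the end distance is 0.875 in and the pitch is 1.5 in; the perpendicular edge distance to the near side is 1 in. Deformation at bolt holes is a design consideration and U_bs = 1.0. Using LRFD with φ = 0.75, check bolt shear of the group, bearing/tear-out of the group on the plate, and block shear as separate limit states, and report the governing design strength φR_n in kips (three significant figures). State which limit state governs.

Bolt shear: A_b = π·0.5²/4 = 0.1963 in²; R_n = 54 × 0.1963 × 4 × 1 = 42.41 kips → 0.75 × 42.41 = 31.8 kips.
Bearing: edge l_c = 0.5938, r_n = 15.59 kips; interior l_c = 0.9375, r_n = 24.61 kips; R_n = 15.59 + 3·24.61 = 89.41 kips → 67.1 kips.
Block shear: A_gv = 1.68, A_nv = 0.9961, A_nt = 0.2148 in²; R_n = min(0.6F_uA_nv, 0.6F_yA_gv) + U_bs·F_u·A_nt = 56.88 kips → 42.7 kips.
Bolt shear governs: 31.8 kips.

31.8 kips (bolt shear governs)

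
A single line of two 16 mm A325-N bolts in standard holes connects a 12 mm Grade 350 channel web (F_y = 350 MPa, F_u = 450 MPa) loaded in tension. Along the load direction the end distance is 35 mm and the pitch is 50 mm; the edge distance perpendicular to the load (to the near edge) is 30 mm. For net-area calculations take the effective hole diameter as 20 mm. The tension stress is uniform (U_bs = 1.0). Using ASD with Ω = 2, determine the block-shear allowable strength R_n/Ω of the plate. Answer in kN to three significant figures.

143 kN

Shear plane L_v = 35 + 1·50 = 85 mm; A_gv = 85 × 12 = 1020 mm².
A_nv = (85 − 1.5·20) × 12 = 660 mm².
A_nt = (30 − 0.5·20) × 12 = 240 mm².
0.6 F_u A_nv = 178.2 kN; 0.6 F_y A_gv = 214.2 kN → shear rupture governs the shear term.
R_n = 178.2 + 1.0 × 450 × 240 / 1000 = 286.2 kN.
Allowable strength R_n/Ω = 286.2 / 2 = 143 kN.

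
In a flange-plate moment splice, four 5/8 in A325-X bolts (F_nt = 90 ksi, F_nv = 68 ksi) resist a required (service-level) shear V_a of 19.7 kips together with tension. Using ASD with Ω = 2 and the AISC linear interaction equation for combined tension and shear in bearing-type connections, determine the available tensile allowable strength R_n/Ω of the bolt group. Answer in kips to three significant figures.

A_b = π·0.625²/4 = 0.3068 in²; f_rv = 19.7 / (4 × 0.3068) = 16.05 ksi.
F'_nt = 1.3 F_nt − (Ω F_nt / F_nv) f_rv = 1.3·90 − (2·90/68)·16.05 = 74.51 ksi, capped at F_nt → F'_nt = 74.51 ksi.
R_n = F'_nt · A_b · n = 74.51 × 0.3068 × 4 = 91.43 kips.
Allowable strength R_n/Ω = 91.43 / 2 = 45.7 kips.

45.7 kips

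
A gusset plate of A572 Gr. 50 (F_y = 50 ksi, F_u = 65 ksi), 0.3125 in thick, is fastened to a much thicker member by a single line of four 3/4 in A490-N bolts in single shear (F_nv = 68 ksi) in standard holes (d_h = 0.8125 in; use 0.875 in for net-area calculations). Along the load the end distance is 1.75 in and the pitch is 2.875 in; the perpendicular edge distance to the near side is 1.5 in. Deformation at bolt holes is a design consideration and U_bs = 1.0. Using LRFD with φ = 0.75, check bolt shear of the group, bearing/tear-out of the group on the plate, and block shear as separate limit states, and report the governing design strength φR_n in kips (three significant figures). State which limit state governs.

83 kips (block shear governs)

Bolt shear: A_b = π·0.75²/4 = 0.4418 in²; R_n = 68 × 0.4418 × 4 × 1 = 120.2 kips → 0.75 × 120.2 = 90.1 kips.
Bearing: edge l_c = 1.344, r_n = 32.75 kips; interior l_c = 2.062, r_n = 36.56 kips; R_n = 32.75 + 3·36.56 = 142.4 kips → 107 kips.
Block shear: A_gv = 3.242, A_nv = 2.285, A_nt = 0.332 in²; R_n = min(0.6F_uA_nv, 0.6F_yA_gv) + U_bs·F_u·A_nt = 110.7 kips → 83 kips.
Block shear governs: 83 kips.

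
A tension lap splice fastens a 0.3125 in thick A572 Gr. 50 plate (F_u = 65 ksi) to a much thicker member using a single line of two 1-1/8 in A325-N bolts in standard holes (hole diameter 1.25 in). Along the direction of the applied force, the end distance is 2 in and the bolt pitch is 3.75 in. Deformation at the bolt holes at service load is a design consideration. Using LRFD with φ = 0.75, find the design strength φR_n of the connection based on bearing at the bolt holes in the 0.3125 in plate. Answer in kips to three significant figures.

Per bolt r_n = 1.2 l_c t F_u ≤ 2.4 d t F_u; upper limit = 2.4 × 1.125 × 0.3125 × 65 = 54.84 kips.
Edge bolt: l_c = 2 − 1.25/2 = 1.375 in → 1.2 × 1.375 × 0.3125 × 65 = 33.52 → r_n = 33.52 kips.
Interior bolts: l_c = 3.75 − 1.25 = 2.5 in → 1.2 × 2.5 × 0.3125 × 65 = 60.94 → r_n = 54.84 kips.
R_n = 1 × 33.52 + 1 × 54.84 = 88.36 kips.
Design strength φR_n = 0.75 × 88.36 = 66.3 kips.

66.3 kips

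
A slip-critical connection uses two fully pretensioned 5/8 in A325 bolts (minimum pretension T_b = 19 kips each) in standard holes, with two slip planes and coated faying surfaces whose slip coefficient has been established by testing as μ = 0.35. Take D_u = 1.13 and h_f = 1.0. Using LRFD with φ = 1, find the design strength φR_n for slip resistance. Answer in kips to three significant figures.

R_n = μ · D_u · h_f · T_b · n_s · n_b = 0.35 × 1.13 × 1.0 × 19 × 2 × 2 = 30.06 kips.
Design strength φR_n = 1 × 30.06 = 30.1 kips.

30.1 kips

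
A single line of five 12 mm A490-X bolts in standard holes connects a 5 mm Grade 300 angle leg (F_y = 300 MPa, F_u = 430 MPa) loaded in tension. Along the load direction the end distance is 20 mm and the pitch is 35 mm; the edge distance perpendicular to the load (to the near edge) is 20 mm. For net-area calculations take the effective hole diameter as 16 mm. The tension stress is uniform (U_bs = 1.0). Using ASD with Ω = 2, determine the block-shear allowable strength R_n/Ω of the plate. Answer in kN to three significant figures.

69.7 kN

Shear plane L_v = 20 + 4·35 = 160 mm; A_gv = 160 × 5 = 800 mm².
A_nv = (160 − 4.5·16) × 5 = 440 mm².
A_nt = (20 − 0.5·16) × 5 = 60 mm².
0.6 F_u A_nv = 113.5 kN; 0.6 F_y A_gv = 144 kN → shear rupture governs the shear term.
R_n = 113.5 + 1.0 × 430 × 60 / 1000 = 139.3 kN.
Allowable strength R_n/Ω = 139.3 / 2 = 69.7 kN.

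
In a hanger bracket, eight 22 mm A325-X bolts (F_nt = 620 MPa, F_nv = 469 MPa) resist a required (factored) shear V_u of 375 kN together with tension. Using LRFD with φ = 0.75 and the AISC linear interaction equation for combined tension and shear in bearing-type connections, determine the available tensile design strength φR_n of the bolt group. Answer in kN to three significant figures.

A_b = π·22²/4 = 380.1 mm²; f_rv = 375 × 1000 / (8 × 380.1) = 123.3 MPa.
F'_nt = 1.3 F_nt − (F_nt / φF_nv) f_rv = 1.3·620 − (620/(0.75·469))·123.3 = 588.6 MPa, capped at F_nt → F'_nt = 588.6 MPa.
R_n = F'_nt · A_b · n = 588.6 × 380.1 × 8 / 1000 = 1790 kN.
Design strength φR_n = 0.75 × 1790 = 1340 kN.

1340 kN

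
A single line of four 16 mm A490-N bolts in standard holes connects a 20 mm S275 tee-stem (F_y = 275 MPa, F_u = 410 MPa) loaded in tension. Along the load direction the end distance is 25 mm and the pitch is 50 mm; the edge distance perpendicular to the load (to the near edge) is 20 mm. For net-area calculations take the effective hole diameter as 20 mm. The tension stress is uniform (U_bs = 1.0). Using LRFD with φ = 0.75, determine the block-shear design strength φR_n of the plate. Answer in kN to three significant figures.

449 kN

Shear plane L_v = 25 + 3·50 = 175 mm; A_gv = 175 × 20 = 3500 mm².
A_nv = (175 − 3.5·20) × 20 = 2100 mm².
A_nt = (20 − 0.5·20) × 20 = 200 mm².
0.6 F_u A_nv = 516.6 kN; 0.6 F_y A_gv = 577.5 kN → shear rupture governs the shear term.
R_n = 516.6 + 1.0 × 410 × 200 / 1000 = 598.6 kN.
Design strength φR_n = 0.75 × 598.6 = 449 kN.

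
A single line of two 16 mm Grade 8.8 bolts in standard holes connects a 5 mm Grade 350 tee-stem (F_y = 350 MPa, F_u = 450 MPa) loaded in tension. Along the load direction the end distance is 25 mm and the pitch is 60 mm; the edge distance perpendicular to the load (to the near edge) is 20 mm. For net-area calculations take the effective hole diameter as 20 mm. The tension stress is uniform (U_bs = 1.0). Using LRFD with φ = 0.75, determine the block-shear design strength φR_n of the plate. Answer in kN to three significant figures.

Shear plane L_v = 25 + 1·60 = 85 mm; A_gv = 85 × 5 = 425 mm².
A_nv = (85 − 1.5·20) × 5 = 275 mm².
A_nt = (20 − 0.5·20) × 5 = 50 mm².
0.6 F_u A_nv = 74.25 kN; 0.6 F_y A_gv = 89.25 kN → shear rupture governs the shear term.
R_n = 74.25 + 1.0 × 450 × 50 / 1000 = 96.75 kN.
Design strength φR_n = 0.75 × 96.75 = 72.6 kN.

72.6 kN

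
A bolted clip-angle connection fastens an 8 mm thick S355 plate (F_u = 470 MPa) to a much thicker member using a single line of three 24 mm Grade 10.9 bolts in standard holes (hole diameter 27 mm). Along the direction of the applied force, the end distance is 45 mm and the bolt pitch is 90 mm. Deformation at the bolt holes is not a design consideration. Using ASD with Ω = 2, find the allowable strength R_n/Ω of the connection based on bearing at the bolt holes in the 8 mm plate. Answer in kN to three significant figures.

Per bolt r_n = 1.5 l_c t F_u ≤ 3.0 d t F_u; upper limit = 3.0 × 24 × 8 × 470 / 1000 = 270.7 kN.
Edge bolt: l_c = 45 − 27/2 = 31.5 mm → 1.5 × 31.5 × 8 × 470 / 1000 = 177.7 → r_n = 177.7 kN.
Interior bolts: l_c = 90 − 27 = 63 mm → 1.5 × 63 × 8 × 470 / 1000 = 355.3 → r_n = 270.7 kN.
R_n = 1 × 177.7 + 2 × 270.7 = 719.1 kN.
Allowable strength R_n/Ω = 719.1 / 2 = 360 kN.

360 kN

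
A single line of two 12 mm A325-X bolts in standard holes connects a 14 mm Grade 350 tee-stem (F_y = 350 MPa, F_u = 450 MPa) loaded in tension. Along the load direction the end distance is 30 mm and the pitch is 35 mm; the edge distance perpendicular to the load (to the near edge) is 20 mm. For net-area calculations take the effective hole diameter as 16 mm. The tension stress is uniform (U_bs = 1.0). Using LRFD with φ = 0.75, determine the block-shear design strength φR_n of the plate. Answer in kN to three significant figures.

173 kN

Shear plane L_v = 30 + 1·35 = 65 mm; A_gv = 65 × 14 = 910 mm².
A_nv = (65 − 1.5·16) × 14 = 574 mm².
A_nt = (20 − 0.5·16) × 14 = 168 mm².
0.6 F_u A_nv = 155 kN; 0.6 F_y A_gv = 191.1 kN → shear rupture governs the shear term.
R_n = 155 + 1.0 × 450 × 168 / 1000 = 230.6 kN.
Design strength φR_n = 0.75 × 230.6 = 173 kN.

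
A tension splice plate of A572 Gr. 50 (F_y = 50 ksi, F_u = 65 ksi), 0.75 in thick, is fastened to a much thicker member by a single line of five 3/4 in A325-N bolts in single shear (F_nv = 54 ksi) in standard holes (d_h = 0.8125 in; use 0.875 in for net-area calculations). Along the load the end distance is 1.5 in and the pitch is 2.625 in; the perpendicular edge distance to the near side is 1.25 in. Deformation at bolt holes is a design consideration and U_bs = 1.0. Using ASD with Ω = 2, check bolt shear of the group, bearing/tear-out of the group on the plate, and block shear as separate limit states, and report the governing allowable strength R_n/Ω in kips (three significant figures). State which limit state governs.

Bolt shear: A_b = π·0.75²/4 = 0.4418 in²; R_n = 54 × 0.4418 × 5 × 1 = 119.3 kips → 119.3 / 2 = 59.6 kips.
Bearing: edge l_c = 1.094, r_n = 63.98 kips; interior l_c = 1.812, r_n = 87.75 kips; R_n = 63.98 + 4·87.75 = 415 kips → 207 kips.
Block shear: A_gv = 9, A_nv = 6.047, A_nt = 0.6094 in²; R_n = min(0.6F_uA_nv, 0.6F_yA_gv) + U_bs·F_u·A_nt = 275.4 kips → 138 kips.
Bolt shear governs: 59.6 kips.

59.6 kips (bolt shear governs)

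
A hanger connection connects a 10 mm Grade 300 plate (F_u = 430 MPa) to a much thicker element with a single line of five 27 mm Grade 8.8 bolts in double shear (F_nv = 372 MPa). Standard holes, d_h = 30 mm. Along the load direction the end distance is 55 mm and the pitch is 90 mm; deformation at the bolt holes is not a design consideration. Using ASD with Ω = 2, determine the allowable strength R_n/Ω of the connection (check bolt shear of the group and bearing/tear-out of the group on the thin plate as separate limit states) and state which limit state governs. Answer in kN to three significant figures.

826 kN (bearing governs)

Bolt shear: A_b = π·27²/4 = 572.6 mm²; R_n = 372 × 572.6 × 5 × 2 / 1000 = 2130 kN → 2130 / 2 = 1060 kN.
Bearing (1.5 l_c t F_u ≤ 3.0 d t F_u): upper limit = 3.0·27·10·430 / 1000 = 348.3 kN.
  Edge l_c = 55 − 30/2 = 40 → r_n = 258 kN; interior l_c = 90 − 30 = 60 → r_n = 348.3 kN.
  R_n,bearing = 1·258 + 4·348.3 = 1651 kN → 1651 / 2 = 826 kN.
Bearing governs: 826 kN.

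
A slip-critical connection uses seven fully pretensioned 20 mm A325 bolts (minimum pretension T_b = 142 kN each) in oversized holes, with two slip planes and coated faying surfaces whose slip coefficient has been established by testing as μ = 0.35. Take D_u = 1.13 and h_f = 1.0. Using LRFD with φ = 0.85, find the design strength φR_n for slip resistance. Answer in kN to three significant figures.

668 kN

R_n = μ · D_u · h_f · T_b · n_s · n_b = 0.35 × 1.13 × 1.0 × 142 × 2 × 7 = 786.3 kN.
Design strength φR_n = 0.85 × 786.3 = 668 kN.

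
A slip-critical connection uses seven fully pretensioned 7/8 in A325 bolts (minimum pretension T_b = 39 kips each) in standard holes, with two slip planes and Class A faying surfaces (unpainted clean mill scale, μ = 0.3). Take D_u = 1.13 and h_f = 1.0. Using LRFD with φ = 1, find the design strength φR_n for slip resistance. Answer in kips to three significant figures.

R_n = μ · D_u · h_f · T_b · n_s · n_b = 0.3 × 1.13 × 1.0 × 39 × 2 × 7 = 185.1 kips.
Design strength φR_n = 1 × 185.1 = 185 kips.

185 kips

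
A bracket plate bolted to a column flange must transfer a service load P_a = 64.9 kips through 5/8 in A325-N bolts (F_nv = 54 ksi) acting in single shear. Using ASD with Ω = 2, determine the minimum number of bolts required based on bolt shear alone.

8 bolts

A_b = π·0.625²/4 = 0.3068 in².
Per-bolt allowable strength R_n/Ω = 54 × 0.3068 × 1 / 2 = 8.283 kips.
n ≥ 64.9 / 8.283 = 7.835 → use 8 bolts.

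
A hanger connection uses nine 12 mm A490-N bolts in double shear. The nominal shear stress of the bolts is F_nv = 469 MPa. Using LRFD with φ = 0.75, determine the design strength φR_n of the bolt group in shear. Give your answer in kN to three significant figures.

716 kN

A_b = π × 12² / 4 = 113.1 mm².
R_n = F_nv · A_b · n · n_s = 469 × 113.1 × 9 × 2 / 1000 = 954.8 kN.
Design strength φR_n = 0.75 × 954.8 = 716 kN.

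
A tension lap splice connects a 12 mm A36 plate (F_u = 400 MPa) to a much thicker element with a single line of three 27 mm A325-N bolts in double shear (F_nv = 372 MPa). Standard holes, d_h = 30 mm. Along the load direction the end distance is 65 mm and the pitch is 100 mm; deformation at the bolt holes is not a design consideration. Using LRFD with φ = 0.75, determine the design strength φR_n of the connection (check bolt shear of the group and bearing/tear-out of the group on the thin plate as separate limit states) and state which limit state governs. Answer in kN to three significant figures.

Bolt shear: A_b = π·27²/4 = 572.6 mm²; R_n = 372 × 572.6 × 3 × 2 / 1000 = 1278 kN → 0.75 × 1278 = 958 kN.
Bearing (1.5 l_c t F_u ≤ 3.0 d t F_u): upper limit = 3.0·27·12·400 / 1000 = 388.8 kN.
  Edge l_c = 65 − 30/2 = 50 → r_n = 360 kN; interior l_c = 100 − 30 = 70 → r_n = 388.8 kN.
  R_n,bearing = 1·360 + 2·388.8 = 1138 kN → 0.75 × 1138 = 853 kN.
Bearing governs: 853 kN.

853 kN (bearing governs)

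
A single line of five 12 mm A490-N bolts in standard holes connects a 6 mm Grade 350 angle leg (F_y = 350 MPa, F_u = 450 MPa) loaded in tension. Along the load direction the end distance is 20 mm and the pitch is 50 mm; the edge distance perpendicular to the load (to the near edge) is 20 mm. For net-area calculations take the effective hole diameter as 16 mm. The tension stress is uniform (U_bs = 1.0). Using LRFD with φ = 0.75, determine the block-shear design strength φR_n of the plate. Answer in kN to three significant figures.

204 kN

Shear plane L_v = 20 + 4·50 = 220 mm; A_gv = 220 × 6 = 1320 mm².
A_nv = (220 − 4.5·16) × 6 = 888 mm².
A_nt = (20 − 0.5·16) × 6 = 72 mm².
0.6 F_u A_nv = 239.8 kN; 0.6 F_y A_gv = 277.2 kN → shear rupture governs the shear term.
R_n = 239.8 + 1.0 × 450 × 72 / 1000 = 272.2 kN.
Design strength φR_n = 0.75 × 272.2 = 204 kN.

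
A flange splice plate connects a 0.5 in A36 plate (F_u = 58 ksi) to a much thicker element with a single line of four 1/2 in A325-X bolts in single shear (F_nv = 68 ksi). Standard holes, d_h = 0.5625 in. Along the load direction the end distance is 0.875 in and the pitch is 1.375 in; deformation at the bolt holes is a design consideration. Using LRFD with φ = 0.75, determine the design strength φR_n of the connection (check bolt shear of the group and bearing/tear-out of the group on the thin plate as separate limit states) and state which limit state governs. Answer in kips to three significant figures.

Bolt shear: A_b = π·0.5²/4 = 0.1963 in²; R_n = 68 × 0.1963 × 4 × 1 = 53.41 kips → 0.75 × 53.41 = 40.1 kips.
Bearing (1.2 l_c t F_u ≤ 2.4 d t F_u): upper limit = 2.4·0.5·0.5·58 = 34.8 kips.
  Edge l_c = 0.875 − 0.5625/2 = 0.5938 → r_n = 20.66 kips; interior l_c = 1.375 − 0.5625 = 0.8125 → r_n = 28.27 kips.
  R_n,bearing = 1·20.66 + 3·28.27 = 105.5 kips → 0.75 × 105.5 = 79.1 kips.
Bolt shear governs: 40.1 kips.

40.1 kips (bolt shear governs)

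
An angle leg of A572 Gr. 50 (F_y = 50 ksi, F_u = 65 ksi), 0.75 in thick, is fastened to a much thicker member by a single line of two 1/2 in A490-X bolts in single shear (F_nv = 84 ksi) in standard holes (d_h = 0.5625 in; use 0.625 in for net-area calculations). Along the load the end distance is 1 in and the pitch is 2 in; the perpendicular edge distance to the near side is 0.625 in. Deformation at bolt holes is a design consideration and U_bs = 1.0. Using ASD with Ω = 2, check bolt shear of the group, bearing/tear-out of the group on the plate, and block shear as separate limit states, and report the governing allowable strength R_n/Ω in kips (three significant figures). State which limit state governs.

16.5 kips (bolt shear governs)

Bolt shear: A_b = π·0.5²/4 = 0.1963 in²; R_n = 84 × 0.1963 × 2 × 1 = 32.99 kips → 32.99 / 2 = 16.5 kips.
Bearing: edge l_c = 0.7188, r_n = 42.05 kips; interior l_c = 1.438, r_n = 58.5 kips; R_n = 42.05 + 1·58.5 = 100.5 kips → 50.3 kips.
Block shear: A_gv = 2.25, A_nv = 1.547, A_nt = 0.2344 in²; R_n = min(0.6F_uA_nv, 0.6F_yA_gv) + U_bs·F_u·A_nt = 75.56 kips → 37.8 kips.
Bolt shear governs: 16.5 kips.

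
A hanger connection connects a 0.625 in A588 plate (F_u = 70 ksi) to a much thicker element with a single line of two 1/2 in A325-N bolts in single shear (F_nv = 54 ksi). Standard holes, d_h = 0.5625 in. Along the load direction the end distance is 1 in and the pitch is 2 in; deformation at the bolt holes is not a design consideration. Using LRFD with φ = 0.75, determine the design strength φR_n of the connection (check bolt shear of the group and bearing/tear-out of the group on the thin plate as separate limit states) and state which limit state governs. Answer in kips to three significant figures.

Bolt shear: A_b = π·0.5²/4 = 0.1963 in²; R_n = 54 × 0.1963 × 2 × 1 = 21.21 kips → 0.75 × 21.21 = 15.9 kips.
Bearing (1.5 l_c t F_u ≤ 3.0 d t F_u): upper limit = 3.0·0.5·0.625·70 = 65.62 kips.
  Edge l_c = 1 − 0.5625/2 = 0.7188 → r_n = 47.17 kips; interior l_c = 2 − 0.5625 = 1.438 → r_n = 65.62 kips.
  R_n,bearing = 1·47.17 + 1·65.62 = 112.8 kips → 0.75 × 112.8 = 84.6 kips.
Bolt shear governs: 15.9 kips.

15.9 kips (bolt shear governs)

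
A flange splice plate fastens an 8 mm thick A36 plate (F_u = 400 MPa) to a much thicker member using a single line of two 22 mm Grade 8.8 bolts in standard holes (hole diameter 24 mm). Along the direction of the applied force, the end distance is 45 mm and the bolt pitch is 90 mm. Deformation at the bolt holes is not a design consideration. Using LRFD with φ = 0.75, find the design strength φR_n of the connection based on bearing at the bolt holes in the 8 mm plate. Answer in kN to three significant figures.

Per bolt r_n = 1.5 l_c t F_u ≤ 3.0 d t F_u; upper limit = 3.0 × 22 × 8 × 400 / 1000 = 211.2 kN.
Edge bolt: l_c = 45 − 24/2 = 33 mm → 1.5 × 33 × 8 × 400 / 1000 = 158.4 → r_n = 158.4 kN.
Interior bolts: l_c = 90 − 24 = 66 mm → 1.5 × 66 × 8 × 400 / 1000 = 316.8 → r_n = 211.2 kN.
R_n = 1 × 158.4 + 1 × 211.2 = 369.6 kN.
Design strength φR_n = 0.75 × 369.6 = 277 kN.

277 kN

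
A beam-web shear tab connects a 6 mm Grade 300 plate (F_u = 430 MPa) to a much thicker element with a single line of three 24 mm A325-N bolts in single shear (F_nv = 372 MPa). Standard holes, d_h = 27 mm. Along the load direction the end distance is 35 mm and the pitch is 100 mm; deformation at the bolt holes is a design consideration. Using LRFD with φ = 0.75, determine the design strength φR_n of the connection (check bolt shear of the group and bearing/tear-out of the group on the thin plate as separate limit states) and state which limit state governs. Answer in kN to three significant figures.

Bolt shear: A_b = π·24²/4 = 452.4 mm²; R_n = 372 × 452.4 × 3 × 1 / 1000 = 504.9 kN → 0.75 × 504.9 = 379 kN.
Bearing (1.2 l_c t F_u ≤ 2.4 d t F_u): upper limit = 2.4·24·6·430 / 1000 = 148.6 kN.
  Edge l_c = 35 − 27/2 = 21.5 → r_n = 66.56 kN; interior l_c = 100 − 27 = 73 → r_n = 148.6 kN.
  R_n,bearing = 1·66.56 + 2·148.6 = 363.8 kN → 0.75 × 363.8 = 273 kN.
Bearing governs: 273 kN.

273 kN (bearing governs)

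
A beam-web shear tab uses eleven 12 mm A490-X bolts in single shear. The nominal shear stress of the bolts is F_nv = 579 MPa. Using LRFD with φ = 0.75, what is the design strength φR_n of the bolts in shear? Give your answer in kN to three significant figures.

A_b = π × 12² / 4 = 113.1 mm².
R_n = F_nv · A_b · n · n_s = 579 × 113.1 × 11 × 1 / 1000 = 720.3 kN.
Design strength φR_n = 0.75 × 720.3 = 540 kN.

540 kN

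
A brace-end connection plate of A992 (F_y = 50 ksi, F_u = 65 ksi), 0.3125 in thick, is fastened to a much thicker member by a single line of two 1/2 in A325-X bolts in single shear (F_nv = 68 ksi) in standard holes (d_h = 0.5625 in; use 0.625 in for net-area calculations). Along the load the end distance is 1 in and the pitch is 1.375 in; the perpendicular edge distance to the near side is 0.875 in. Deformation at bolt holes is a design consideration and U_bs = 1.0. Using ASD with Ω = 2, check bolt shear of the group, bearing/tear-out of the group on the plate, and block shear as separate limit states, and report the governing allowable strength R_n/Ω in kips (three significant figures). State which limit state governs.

13.4 kips (bolt shear governs)

Bolt shear: A_b = π·0.5²/4 = 0.1963 in²; R_n = 68 × 0.1963 × 2 × 1 = 26.7 kips → 26.7 / 2 = 13.4 kips.
Bearing: edge l_c = 0.7188, r_n = 17.52 kips; interior l_c = 0.8125, r_n = 19.8 kips; R_n = 17.52 + 1·19.8 = 37.32 kips → 18.7 kips.
Block shear: A_gv = 0.7422, A_nv = 0.4492, A_nt = 0.1758 in²; R_n = min(0.6F_uA_nv, 0.6F_yA_gv) + U_bs·F_u·A_nt = 28.95 kips → 14.5 kips.
Bolt shear governs: 13.4 kips.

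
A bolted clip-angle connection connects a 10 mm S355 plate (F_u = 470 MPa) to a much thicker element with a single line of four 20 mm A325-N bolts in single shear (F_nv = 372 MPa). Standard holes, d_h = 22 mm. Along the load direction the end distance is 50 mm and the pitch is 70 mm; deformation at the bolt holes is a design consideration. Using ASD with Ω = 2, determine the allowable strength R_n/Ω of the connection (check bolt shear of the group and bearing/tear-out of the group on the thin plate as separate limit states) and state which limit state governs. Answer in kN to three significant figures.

234 kN (bolt shear governs)

Bolt shear: A_b = π·20²/4 = 314.2 mm²; R_n = 372 × 314.2 × 4 × 1 / 1000 = 467.5 kN → 467.5 / 2 = 234 kN.
Bearing (1.2 l_c t F_u ≤ 2.4 d t F_u): upper limit = 2.4·20·10·470 / 1000 = 225.6 kN.
  Edge l_c = 50 − 22/2 = 39 → r_n = 220 kN; interior l_c = 70 − 22 = 48 → r_n = 225.6 kN.
  R_n,bearing = 1·220 + 3·225.6 = 896.8 kN → 896.8 / 2 = 448 kN.
Bolt shear governs: 234 kN.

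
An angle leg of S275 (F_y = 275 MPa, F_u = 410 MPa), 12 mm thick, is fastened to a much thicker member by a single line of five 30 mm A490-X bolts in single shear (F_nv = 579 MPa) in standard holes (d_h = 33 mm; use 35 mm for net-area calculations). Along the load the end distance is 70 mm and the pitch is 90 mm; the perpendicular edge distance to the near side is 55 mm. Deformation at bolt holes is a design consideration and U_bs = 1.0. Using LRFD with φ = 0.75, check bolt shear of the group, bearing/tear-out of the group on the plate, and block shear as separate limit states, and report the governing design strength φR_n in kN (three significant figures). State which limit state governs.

742 kN (block shear governs)

Bolt shear: A_b = π·30²/4 = 706.9 mm²; R_n = 579 × 706.9 × 5 × 1 / 1000 = 2046 kN → 0.75 × 2046 = 1530 kN.
Bearing: edge l_c = 53.5, r_n = 315.9 kN; interior l_c = 57, r_n = 336.5 kN; R_n = 315.9 + 4·336.5 = 1662 kN → 1250 kN.
Block shear: A_gv = 5160, A_nv = 3270, A_nt = 450 mm²; R_n = min(0.6F_uA_nv, 0.6F_yA_gv) + U_bs·F_u·A_nt = 988.9 kN → 742 kN.
Block shear governs: 742 kN.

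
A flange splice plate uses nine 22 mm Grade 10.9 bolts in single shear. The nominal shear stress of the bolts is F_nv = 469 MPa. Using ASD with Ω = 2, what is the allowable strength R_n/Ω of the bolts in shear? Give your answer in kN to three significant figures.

A_b = π × 22² / 4 = 380.1 mm².
R_n = F_nv · A_b · n · n_s = 469 × 380.1 × 9 × 1 / 1000 = 1605 kN.
Allowable strength R_n/Ω = 1605 / 2 = 802 kN.

802 kN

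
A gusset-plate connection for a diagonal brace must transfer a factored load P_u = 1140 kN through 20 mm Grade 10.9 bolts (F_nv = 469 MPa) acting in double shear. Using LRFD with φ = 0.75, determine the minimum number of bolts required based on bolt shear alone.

A_b = π·20²/4 = 314.2 mm².
Per-bolt design strength φR_n = 0.75 × 469 × 314.2 × 2 / 1000 = 221 kN.
n ≥ 1140 / 221 = 5.158 → use 6 bolts.

6 bolts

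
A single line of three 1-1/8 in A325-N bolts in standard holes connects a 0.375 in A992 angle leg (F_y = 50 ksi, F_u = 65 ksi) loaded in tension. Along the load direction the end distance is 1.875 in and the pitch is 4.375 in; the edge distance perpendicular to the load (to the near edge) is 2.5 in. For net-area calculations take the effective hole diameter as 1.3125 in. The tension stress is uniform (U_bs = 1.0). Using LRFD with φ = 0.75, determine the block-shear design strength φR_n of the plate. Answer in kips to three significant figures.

114 kips

Shear plane L_v = 1.875 + 2·4.375 = 10.62 in; A_gv = 10.62 × 0.375 = 3.984 in².
A_nv = (10.62 − 2.5·1.3125) × 0.375 = 2.754 in².
A_nt = (2.5 − 0.5·1.3125) × 0.375 = 0.6914 in².
0.6 F_u A_nv = 107.4 kips; 0.6 F_y A_gv = 119.5 kips → shear rupture governs the shear term.
R_n = 107.4 + 1.0 × 65 × 0.6914 = 152.3 kips.
Design strength φR_n = 0.75 × 152.3 = 114 kips.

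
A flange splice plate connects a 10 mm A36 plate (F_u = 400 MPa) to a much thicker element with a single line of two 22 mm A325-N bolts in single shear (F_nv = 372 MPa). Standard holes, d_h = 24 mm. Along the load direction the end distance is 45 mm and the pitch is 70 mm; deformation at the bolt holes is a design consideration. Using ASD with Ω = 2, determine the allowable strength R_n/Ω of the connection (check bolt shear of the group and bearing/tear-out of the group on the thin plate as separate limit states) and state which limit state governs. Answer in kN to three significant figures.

141 kN (bolt shear governs)

Bolt shear: A_b = π·22²/4 = 380.1 mm²; R_n = 372 × 380.1 × 2 × 1 / 1000 = 282.8 kN → 282.8 / 2 = 141 kN.
Bearing (1.2 l_c t F_u ≤ 2.4 d t F_u): upper limit = 2.4·22·10·400 / 1000 = 211.2 kN.
  Edge l_c = 45 − 24/2 = 33 → r_n = 158.4 kN; interior l_c = 70 − 24 = 46 → r_n = 211.2 kN.
  R_n,bearing = 1·158.4 + 1·211.2 = 369.6 kN → 369.6 / 2 = 185 kN.
Bolt shear governs: 141 kN.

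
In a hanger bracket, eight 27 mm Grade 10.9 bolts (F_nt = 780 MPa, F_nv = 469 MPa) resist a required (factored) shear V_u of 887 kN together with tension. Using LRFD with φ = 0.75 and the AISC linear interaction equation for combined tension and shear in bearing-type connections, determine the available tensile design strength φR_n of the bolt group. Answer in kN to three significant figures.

A_b = π·27²/4 = 572.6 mm²; f_rv = 887 × 1000 / (8 × 572.6) = 193.6 MPa.
F'_nt = 1.3 F_nt − (F_nt / φF_nv) f_rv = 1.3·780 − (780/(0.75·469))·193.6 = 584.6 MPa, capped at F_nt → F'_nt = 584.6 MPa.
R_n = F'_nt · A_b · n = 584.6 × 572.6 × 8 / 1000 = 2678 kN.
Design strength φR_n = 0.75 × 2678 = 2010 kN.

2010 kN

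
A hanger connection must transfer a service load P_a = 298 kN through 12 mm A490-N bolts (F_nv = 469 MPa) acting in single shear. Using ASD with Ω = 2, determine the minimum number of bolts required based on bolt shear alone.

12 bolts

A_b = π·12²/4 = 113.1 mm².
Per-bolt allowable strength R_n/Ω = 469 × 113.1 × 1 / 1000 / 2 = 26.52 kN.
n ≥ 298 / 26.52 = 11.24 → use 12 bolts.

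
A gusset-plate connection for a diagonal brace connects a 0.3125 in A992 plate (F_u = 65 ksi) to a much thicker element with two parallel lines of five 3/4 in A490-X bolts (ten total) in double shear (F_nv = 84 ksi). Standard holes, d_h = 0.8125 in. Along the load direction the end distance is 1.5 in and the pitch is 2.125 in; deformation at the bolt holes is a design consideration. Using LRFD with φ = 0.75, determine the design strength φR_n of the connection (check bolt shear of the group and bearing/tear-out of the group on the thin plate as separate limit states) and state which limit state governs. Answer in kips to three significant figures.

232 kips (bearing governs)

Bolt shear: A_b = π·0.75²/4 = 0.4418 in²; R_n = 84 × 0.4418 × 10 × 2 = 742.2 kips → 0.75 × 742.2 = 557 kips.
Bearing (1.2 l_c t F_u ≤ 2.4 d t F_u): upper limit = 2.4·0.75·0.3125·65 = 36.56 kips.
  Edge l_c = 1.5 − 0.8125/2 = 1.094 → r_n = 26.66 kips; interior l_c = 2.125 − 0.8125 = 1.312 → r_n = 31.99 kips.
  R_n,bearing = 2·26.66 + 8·31.99 = 309.3 kips → 0.75 × 309.3 = 232 kips.
Bearing governs: 232 kips.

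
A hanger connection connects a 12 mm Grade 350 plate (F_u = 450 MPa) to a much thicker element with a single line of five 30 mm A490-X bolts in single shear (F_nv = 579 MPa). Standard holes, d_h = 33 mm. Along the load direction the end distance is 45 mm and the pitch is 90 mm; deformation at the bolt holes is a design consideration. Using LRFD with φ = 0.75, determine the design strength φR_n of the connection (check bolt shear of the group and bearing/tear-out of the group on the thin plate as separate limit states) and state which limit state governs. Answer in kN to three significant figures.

1250 kN (bearing governs)

Bolt shear: A_b = π·30²/4 = 706.9 mm²; R_n = 579 × 706.9 × 5 × 1 / 1000 = 2046 kN → 0.75 × 2046 = 1530 kN.
Bearing (1.2 l_c t F_u ≤ 2.4 d t F_u): upper limit = 2.4·30·12·450 / 1000 = 388.8 kN.
  Edge l_c = 45 − 33/2 = 28.5 → r_n = 184.7 kN; interior l_c = 90 − 33 = 57 → r_n = 369.4 kN.
  R_n,bearing = 1·184.7 + 4·369.4 = 1662 kN → 0.75 × 1662 = 1250 kN.
Bearing governs: 1250 kN.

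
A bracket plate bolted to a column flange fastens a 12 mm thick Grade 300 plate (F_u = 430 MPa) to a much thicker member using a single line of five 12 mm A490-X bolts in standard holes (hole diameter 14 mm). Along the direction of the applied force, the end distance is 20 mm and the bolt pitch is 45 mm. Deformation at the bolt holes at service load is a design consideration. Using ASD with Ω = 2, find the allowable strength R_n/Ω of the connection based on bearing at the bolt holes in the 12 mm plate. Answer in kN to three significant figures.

337 kN

Per bolt r_n = 1.2 l_c t F_u ≤ 2.4 d t F_u; upper limit = 2.4 × 12 × 12 × 430 / 1000 = 148.6 kN.
Edge bolt: l_c = 20 − 14/2 = 13 mm → 1.2 × 13 × 12 × 430 / 1000 = 80.5 → r_n = 80.5 kN.
Interior bolts: l_c = 45 − 14 = 31 mm → 1.2 × 31 × 12 × 430 / 1000 = 192 → r_n = 148.6 kN.
R_n = 1 × 80.5 + 4 × 148.6 = 674.9 kN.
Allowable strength R_n/Ω = 674.9 / 2 = 337 kN.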